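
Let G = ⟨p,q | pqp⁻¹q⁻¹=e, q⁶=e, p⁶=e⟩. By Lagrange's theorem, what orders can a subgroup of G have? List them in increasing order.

|G| = 36 = 2² · 3². By Lagrange's theorem the order of any subgroup divides 36; the divisors of 36 are 1, 2, 3, 4, 6, 9, 12, 18, 36.

Answer: 1, 2, 3, 4, 6, 9, 12, 18, 36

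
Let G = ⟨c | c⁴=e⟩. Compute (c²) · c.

Compute (c²) · c by multiplying left to right and reducing via the relations at each step:
  (c²) · c = c³

Answer: c³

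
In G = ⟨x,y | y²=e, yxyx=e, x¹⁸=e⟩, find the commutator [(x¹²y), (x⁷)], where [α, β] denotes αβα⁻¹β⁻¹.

[(x¹²y), (x⁷)] = (x¹²y)·(x⁷)·(x¹²y)⁻¹·(x⁷)⁻¹.
  (x¹²y) · (x⁷) = x⁵y
  (x⁵y) · (x¹²y) = x¹¹
  (x¹¹) · (x¹¹) = x⁴

Answer: x⁴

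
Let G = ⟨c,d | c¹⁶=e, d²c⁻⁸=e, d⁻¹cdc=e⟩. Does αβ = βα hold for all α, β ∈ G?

c·d = cd but d·c = c⁷d⁻¹, so c·d ≠ d·c and G is not abelian.

Answer: No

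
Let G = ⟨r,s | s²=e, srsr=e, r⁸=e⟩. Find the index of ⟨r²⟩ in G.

First find ord(r²) by computing successive powers:
  (r²)¹ = r², (r²)² = r⁴, (r²)³ = r⁶, (r²)⁴ = e.
So |⟨r²⟩| = ord(r²) = 4. With |G| = 16, by Lagrange [G : ⟨r²⟩] = 16/4 = 4.

Answer: 4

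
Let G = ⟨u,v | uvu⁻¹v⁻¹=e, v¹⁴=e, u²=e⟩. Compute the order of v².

Compute successive powers until reaching e:
  (v²)¹ = v², (v²)² = v⁴, (v²)³ = v⁶, (v²)⁴ = v⁸, (v²)⁵ = v¹⁰, (v²)⁶ = v¹², (v²)⁷ = e.
The smallest positive k with (v²)ᵏ = e is 7.

Answer: 7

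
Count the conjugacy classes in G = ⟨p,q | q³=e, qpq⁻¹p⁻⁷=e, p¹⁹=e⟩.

The conjugacy classes (representative and size) are:
  [e] (size 1), [p¹¹] (size 3), [p¹⁴] (size 3), [p⁶] (size 3), [p¹⁷] (size 3), [p¹²] (size 3), [p¹⁰] (size 3), [p²q] (size 19), [p¹⁸q²] (size 19).
Class equation: 1 + 3 + 3 + 3 + 3 + 3 + 3 + 19 + 19 = 57 = |G|. So G has 9 conjugacy classes.

Answer: 9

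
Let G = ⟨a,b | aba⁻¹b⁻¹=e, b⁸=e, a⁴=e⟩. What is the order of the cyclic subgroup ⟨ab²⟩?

|⟨ab²⟩| equals the order of ab². Compute successive powers until reaching e:
  (ab²)¹ = ab², (ab²)² = a²b⁴, (ab²)³ = a³b⁶, (ab²)⁴ = e.
The smallest positive k with (ab²)ᵏ = e is 4, so |⟨ab²⟩| = 4.

Answer: 4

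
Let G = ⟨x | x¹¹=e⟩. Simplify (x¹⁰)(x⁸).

Compute (x¹⁰) · (x⁸) by multiplying left to right and reducing via the relations at each step:
  (x¹⁰) · x⁸ = x⁷

Answer: x⁷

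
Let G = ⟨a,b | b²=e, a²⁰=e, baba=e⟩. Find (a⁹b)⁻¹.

The order of (a⁹b) is 2 (smallest k with (a⁹b)ᵏ = e), so (a⁹b)⁻¹ = (a⁹b)¹ = a⁹b.
Check: (a⁹b) · (a⁹b) → (a⁹b) · a⁹ = b;   b · b = e, giving e as required.

Answer: a⁹b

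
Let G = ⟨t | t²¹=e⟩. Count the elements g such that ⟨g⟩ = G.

G is cyclic of order 21. An element generates G iff its order is 21, and a cyclic group of order 21 has exactly φ(21) = 12 such elements.

Answer: 12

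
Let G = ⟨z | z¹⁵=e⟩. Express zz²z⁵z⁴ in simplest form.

Multiply left to right, reducing at each step:
  z · z² = z³
  (z³) · z⁵ = z⁸
  (z⁸) · z⁴ = z¹²

Answer: z¹²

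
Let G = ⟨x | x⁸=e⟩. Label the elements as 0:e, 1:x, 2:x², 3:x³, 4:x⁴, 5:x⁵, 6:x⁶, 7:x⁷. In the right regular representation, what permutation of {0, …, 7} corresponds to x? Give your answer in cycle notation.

(0 1 2 3 4 5 6 7)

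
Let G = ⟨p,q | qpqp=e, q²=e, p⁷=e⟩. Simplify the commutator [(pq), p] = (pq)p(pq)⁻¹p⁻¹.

[(pq), p] = (pq)·p·(pq)⁻¹·p⁻¹.
  (pq) · p = q
  q · (pq) = p⁶
  (p⁶) · (p⁶) = p⁵

Answer: p⁵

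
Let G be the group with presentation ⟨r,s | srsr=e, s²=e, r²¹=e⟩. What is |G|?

Enumerate words in the generators, reducing via the relations: the distinct elements are
  {e, r, s, rs, r², r³, r⁴, r⁵, r⁶, r⁷, r⁸, r⁹, r²s, r²⁰, r³s, r¹², r¹³, r¹¹, r¹⁰, r¹⁴, r¹⁵, r¹⁶, r¹⁷, r¹⁸, r¹⁹, r⁴s, r⁵s, r⁶s, r⁷s, r⁸s, r⁹s, r²⁰s, r¹²s, r¹³s, r¹¹s, r¹⁰s, r¹⁴s, r¹⁵s, r¹⁶s, r¹⁷s, r¹⁸s, r¹⁹s}.
No further products give new elements, so |G| = 42.

Answer: 42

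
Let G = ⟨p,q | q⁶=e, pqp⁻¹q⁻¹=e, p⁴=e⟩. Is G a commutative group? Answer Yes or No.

Each pair of generators commutes: p·q = pq = q·p. Since the generators pairwise commute, every element of G commutes with every other, so G is abelian.

Answer: Yes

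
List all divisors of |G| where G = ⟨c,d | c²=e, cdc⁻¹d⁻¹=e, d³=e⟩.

|G| = 6 = 2 · 3. By Lagrange's theorem the order of any subgroup divides 6; the divisors of 6 are 1, 2, 3, 6.

Answer: 1, 2, 3, 6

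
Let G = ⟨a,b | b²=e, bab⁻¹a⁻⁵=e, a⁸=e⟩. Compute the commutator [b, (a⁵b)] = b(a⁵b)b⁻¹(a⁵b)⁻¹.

[b, (a⁵b)] = b·(a⁵b)·b⁻¹·(a⁵b)⁻¹.
  b · (a⁵b) = a
  a · b = ab
  (ab) · (a⁷b) = a⁴

Answer: a⁴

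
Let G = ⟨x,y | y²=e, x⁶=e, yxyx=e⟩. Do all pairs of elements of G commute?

x·y = xy but y·x = x⁵y, so x·y ≠ y·x and G is not abelian.

Answer: No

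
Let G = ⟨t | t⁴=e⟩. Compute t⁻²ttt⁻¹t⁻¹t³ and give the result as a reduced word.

Multiply left to right, reducing at each step:
  (t²) · t = t³
  (t³) · t = e
  e · t⁻¹ = t³
  (t³) · t⁻¹ = t²
  (t²) · t³ = t

Answer: t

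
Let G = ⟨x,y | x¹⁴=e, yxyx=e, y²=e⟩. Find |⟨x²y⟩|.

|⟨x²y⟩| equals the order of x²y. Compute successive powers until reaching e:
  (x²y)¹ = x²y, (x²y)² = e.
The smallest positive k with (x²y)ᵏ = e is 2, so |⟨x²y⟩| = 2.

Answer: 2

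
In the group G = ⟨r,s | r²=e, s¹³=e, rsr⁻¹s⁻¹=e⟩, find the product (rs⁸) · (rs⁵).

Compute (rs⁸) · (rs⁵) by multiplying left to right and reducing via the relations at each step:
  (rs⁸) · r = s⁸
  (s⁸) · s⁵ = e

Answer: e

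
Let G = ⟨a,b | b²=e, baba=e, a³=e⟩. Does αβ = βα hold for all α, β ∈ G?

a·b = ab but b·a = a²b, so a·b ≠ b·a and G is not abelian.

Answer: No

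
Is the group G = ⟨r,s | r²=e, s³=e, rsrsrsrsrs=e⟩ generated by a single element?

Every cyclic group is abelian. But r·s = rs while s·r = sr, so r·s ≠ s·r and G is not abelian. Hence G is not cyclic.

Answer: No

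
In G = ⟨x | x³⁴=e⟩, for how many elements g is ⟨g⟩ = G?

G is cyclic of order 34. An element generates G iff its order is 34, and a cyclic group of order 34 has exactly φ(34) = 16 such elements.

Answer: 16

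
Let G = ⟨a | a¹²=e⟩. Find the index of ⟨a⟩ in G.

First find ord(a) by computing successive powers:
  a¹ = a, a² = a², a³ = a³, a⁴ = a⁴, a⁵ = a⁵, a⁶ = a⁶, a⁷ = a⁷, a⁸ = a⁸, a⁹ = a⁹, a¹⁰ = a¹⁰, a¹¹ = a¹¹, a¹² = e.
So |⟨a⟩| = ord(a) = 12. With |G| = 12, by Lagrange [G : ⟨a⟩] = 12/12 = 1.

Answer: 1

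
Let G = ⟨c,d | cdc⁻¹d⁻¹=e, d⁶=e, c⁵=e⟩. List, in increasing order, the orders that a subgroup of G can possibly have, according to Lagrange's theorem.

|G| = 30 = 2 · 3 · 5. By Lagrange's theorem the order of any subgroup divides 30; the divisors of 30 are 1, 2, 3, 5, 6, 10, 15, 30.

Answer: 1, 2, 3, 5, 6, 10, 15, 30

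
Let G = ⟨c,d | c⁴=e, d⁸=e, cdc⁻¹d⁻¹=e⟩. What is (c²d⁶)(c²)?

Compute (c²d⁶) · (c²) by multiplying left to right and reducing via the relations at each step:
  (c²d⁶) · c² = d⁶

Answer: d⁶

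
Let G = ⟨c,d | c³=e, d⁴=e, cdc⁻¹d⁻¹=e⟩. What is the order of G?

Enumerate words in the generators, reducing via the relations: the distinct elements are
  {c, d, e, cd, c², d², d³, cd², cd³, c²d, c²d², c²d³}.
No further products give new elements, so |G| = 12.

Answer: 12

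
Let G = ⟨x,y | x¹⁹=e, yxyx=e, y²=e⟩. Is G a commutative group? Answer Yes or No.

x·y = xy but y·x = x¹⁸y, so x·y ≠ y·x and G is not abelian.

Answer: No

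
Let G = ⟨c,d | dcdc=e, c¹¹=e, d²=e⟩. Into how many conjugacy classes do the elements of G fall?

The conjugacy classes (representative and size) are:
  [e] (size 1), [c¹⁰] (size 2), [c²] (size 2), [c³] (size 2), [c⁷] (size 2), [c⁶] (size 2), [c²d] (size 11).
Class equation: 1 + 2 + 2 + 2 + 2 + 2 + 11 = 22 = |G|. So G has 7 conjugacy classes.

Answer: 7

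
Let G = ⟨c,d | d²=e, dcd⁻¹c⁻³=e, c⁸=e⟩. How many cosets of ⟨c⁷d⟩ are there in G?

First find ord(c⁷d) by computing successive powers:
  (c⁷d)¹ = c⁷d, (c⁷d)² = c⁴, (c⁷d)³ = c³d, (c⁷d)⁴ = e.
So |⟨c⁷d⟩| = ord(c⁷d) = 4. With |G| = 16, by Lagrange [G : ⟨c⁷d⟩] = 16/4 = 4.

Answer: 4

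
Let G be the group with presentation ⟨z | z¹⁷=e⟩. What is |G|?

G is generated by a single element, so G is cyclic. The relator gives z¹⁷ = e and no smaller power is forced to be e, so the 17 powers {e, z, z², z³, z⁴, z⁵, z⁶, z⁷, z⁸, z⁹, z¹², z¹³, z¹¹, z¹⁰, z¹⁴, z¹⁵, z¹⁶} are distinct. Hence |G| = 17.

Answer: 17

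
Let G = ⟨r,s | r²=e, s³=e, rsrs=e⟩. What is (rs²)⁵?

Compute successive powers of (rs²), reducing at each step:
  (rs²)²: (rs²) · r = s;   s · s² = e
  (rs²)³: e · r = r;   r · s² = rs²
  (rs²)⁴: (rs²) · r = s;   s · s² = e
  (rs²)⁵: e · r = r;   r · s² = rs²

Answer: rs²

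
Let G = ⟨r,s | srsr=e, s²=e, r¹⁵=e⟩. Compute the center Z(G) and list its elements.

An element z ∈ Z(G) iff z commutes with every generator.
For example e is central: e·r = r = r·e; e·s = s = s·e.
Whereas r ∉ Z(G) since r·s = rs ≠ r¹⁴s = s·r.
Checking each of the 30 elements this way gives Z(G) = {e}, of order 1.

Answer: {e}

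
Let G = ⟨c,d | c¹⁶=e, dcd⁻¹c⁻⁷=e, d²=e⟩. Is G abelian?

c·d = cd but d·c = c⁷d, so c·d ≠ d·c and G is not abelian.

Answer: No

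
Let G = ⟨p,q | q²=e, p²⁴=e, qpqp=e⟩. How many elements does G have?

Enumerate words in the generators, reducing via the relations: the distinct elements are
  {e, p, q, pq, p², p³, p⁴, p⁵, p⁶, p⁷, p⁸, p⁹, p²q, p²², p²³, p²¹, p²⁰, p³q, p¹², p¹³, p¹¹, p¹⁰, p¹⁴, p¹⁵, p¹⁶, p¹⁷, p¹⁸, p¹⁹, p⁴q, p⁵q, p⁶q, p⁷q, p⁸q, p⁹q, p²²q, p²³q, p²¹q, p²⁰q, p¹²q, p¹³q, p¹¹q, p¹⁰q, p¹⁴q, p¹⁵q, p¹⁶q, p¹⁷q, p¹⁸q, p¹⁹q}.
No further products give new elements, so |G| = 48.

Answer: 48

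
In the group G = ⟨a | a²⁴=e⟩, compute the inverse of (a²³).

The order of (a²³) is 24 (smallest k with (a²³)ᵏ = e), so (a²³)⁻¹ = (a²³)²³ = a.
Check: (a²³) · a → (a²³) · a = e, giving e as required.

Answer: a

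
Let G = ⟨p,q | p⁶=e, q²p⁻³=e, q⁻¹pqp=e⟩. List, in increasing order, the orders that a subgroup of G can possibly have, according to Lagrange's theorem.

|G| = 12 = 2² · 3. By Lagrange's theorem the order of any subgroup divides 12; the divisors of 12 are 1, 2, 3, 4, 6, 12.

Answer: 1, 2, 3, 4, 6, 12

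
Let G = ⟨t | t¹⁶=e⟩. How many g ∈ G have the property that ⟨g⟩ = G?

G is cyclic of order 16. An element generates G iff its order is 16, and a cyclic group of order 16 has exactly φ(16) = 8 such elements.

Answer: 8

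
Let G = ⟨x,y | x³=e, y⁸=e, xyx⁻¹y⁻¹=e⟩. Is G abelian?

Each pair of generators commutes: x·y = xy = y·x. Since the generators pairwise commute, every element of G commutes with every other, so G is abelian.

Answer: Yes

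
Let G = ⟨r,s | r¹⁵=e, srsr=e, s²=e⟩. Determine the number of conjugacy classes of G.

The conjugacy classes (representative and size) are:
  [e] (size 1), [r¹⁴] (size 2), [r²] (size 2), [r³] (size 2), [r⁴] (size 2), [r¹⁰] (size 2), [r⁹] (size 2), [r⁷] (size 2), [r¹³s] (size 15).
Class equation: 1 + 2 + 2 + 2 + 2 + 2 + 2 + 2 + 15 = 30 = |G|. So G has 9 conjugacy classes.

Answer: 9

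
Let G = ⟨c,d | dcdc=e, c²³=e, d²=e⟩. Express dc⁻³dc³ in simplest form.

Multiply left to right, reducing at each step:
  d · c⁻³ = c³d
  (c³d) · d = c³
  (c³) · c³ = c⁶

Answer: c⁶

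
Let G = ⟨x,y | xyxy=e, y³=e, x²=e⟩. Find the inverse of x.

The order of x is 2 (smallest k with xᵏ = e), so x⁻¹ = x¹ = x.
Check: x · x → x · x = e, giving e as required.

Answer: x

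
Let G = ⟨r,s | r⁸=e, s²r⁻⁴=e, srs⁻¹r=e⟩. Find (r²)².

Compute successive powers of (r²), reducing at each step:
  (r²)²: (r²) · r² = r⁴

Answer: r⁴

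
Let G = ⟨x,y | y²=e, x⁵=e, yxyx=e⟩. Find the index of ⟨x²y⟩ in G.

First find ord(x²y) by computing successive powers:
  (x²y)¹ = x²y, (x²y)² = e.
So |⟨x²y⟩| = ord(x²y) = 2. With |G| = 10, by Lagrange [G : ⟨x²y⟩] = 10/2 = 5.

Answer: 5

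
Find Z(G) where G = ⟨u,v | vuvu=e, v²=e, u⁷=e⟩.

An element z ∈ Z(G) iff z commutes with every generator.
For example e is central: e·u = u = u·e; e·v = v = v·e.
Whereas u ∉ Z(G) since u·v = uv ≠ u⁶v = v·u.
Checking each of the 14 elements this way gives Z(G) = {e}, of order 1.

Answer: {e}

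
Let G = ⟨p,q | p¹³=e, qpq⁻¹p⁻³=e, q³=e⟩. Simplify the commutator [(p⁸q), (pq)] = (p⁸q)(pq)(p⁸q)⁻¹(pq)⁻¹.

[(p⁸q), (pq)] = (p⁸q)·(pq)·(p⁸q)⁻¹·(pq)⁻¹.
  (p⁸q) · (pq) = p¹¹q²
  (p¹¹q²) · (p⁶q²) = q
  q · (p⁴q²) = p¹²

Answer: p¹²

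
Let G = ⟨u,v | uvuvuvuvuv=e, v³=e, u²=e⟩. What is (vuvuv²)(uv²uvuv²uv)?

Compute (vuvuv²) · (uv²uvuv²uv) by multiplying left to right and reducing via the relations at each step:
  (vuvuv²) · u = vuvuv²u
  (vuvuv²u) · v² = vuvuv²uv²
  (vuvuv²uv²) · u = vuv²uvuv
  (vuv²uvuv) · v = vuv²uvuv²
  (vuv²uvuv²) · u = vuv²uvuv²u
  (vuv²uvuv²u) · v² = v²uvuv²uvu
  (v²uvuv²uvu) · u = v²uvuv²uv
  (v²uvuv²uv) · v = v²uvuv²uv²

Answer: v²uvuv²uv²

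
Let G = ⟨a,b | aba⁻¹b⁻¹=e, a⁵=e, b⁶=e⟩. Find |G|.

Enumerate words in the generators, reducing via the relations: the distinct elements are
  {a, b, e, ab, a², a³, a⁴, b², b³, b⁴, b⁵, ab², ab³, ab⁴, ab⁵, a²b, a³b, a⁴b, a²b², a²b³, a²b⁴, a²b⁵, a³b², a³b³, a³b⁴, a³b⁵, a⁴b², a⁴b³, a⁴b⁴, a⁴b⁵}.
No further products give new elements, so |G| = 30.

Answer: 30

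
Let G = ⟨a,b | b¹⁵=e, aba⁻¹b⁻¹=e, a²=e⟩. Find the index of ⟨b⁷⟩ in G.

First find ord(b⁷) by computing successive powers:
  (b⁷)¹ = b⁷, (b⁷)² = b¹⁴, (b⁷)³ = b⁶, (b⁷)⁴ = b¹³, (b⁷)⁵ = b⁵, (b⁷)⁶ = b¹², (b⁷)⁷ = b⁴, (b⁷)⁸ = b¹¹, (b⁷)⁹ = b³, (b⁷)¹⁰ = b¹⁰, (b⁷)¹¹ = b², (b⁷)¹² = b⁹, (b⁷)¹³ = b, (b⁷)¹⁴ = b⁸, (b⁷)¹⁵ = e.
So |⟨b⁷⟩| = ord(b⁷) = 15. With |G| = 30, by Lagrange [G : ⟨b⁷⟩] = 30/15 = 2.

Answer: 2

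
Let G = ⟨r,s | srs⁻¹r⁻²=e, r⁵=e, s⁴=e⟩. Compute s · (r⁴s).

Compute s · (r⁴s) by multiplying left to right and reducing via the relations at each step:
  s · r⁴ = r³s
  (r³s) · s = r³s²

Answer: r³s²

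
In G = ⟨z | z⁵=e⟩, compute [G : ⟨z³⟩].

First find ord(z³) by computing successive powers:
  (z³)¹ = z³, (z³)² = z, (z³)³ = z⁴, (z³)⁴ = z², (z³)⁵ = e.
So |⟨z³⟩| = ord(z³) = 5. With |G| = 5, by Lagrange [G : ⟨z³⟩] = 5/5 = 1.

Answer: 1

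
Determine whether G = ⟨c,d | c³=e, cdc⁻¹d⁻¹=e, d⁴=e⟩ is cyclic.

|G| = 12. The element cd has order 12 (its powers give 12 distinct elements), so ⟨cd⟩ = G and G is cyclic.

Answer: Yes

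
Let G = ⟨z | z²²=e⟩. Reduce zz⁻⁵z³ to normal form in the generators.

Multiply left to right, reducing at each step:
  z · z⁻⁵ = z¹⁸
  (z¹⁸) · z³ = z²¹

Answer: z²¹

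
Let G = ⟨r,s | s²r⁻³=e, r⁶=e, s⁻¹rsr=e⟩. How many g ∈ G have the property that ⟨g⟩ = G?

⟨g⟩ = G would require ord(g) = |G| = 12, but the maximum element order in G is 6 < 12. So G is not cyclic and no single element generates it: the count is 0.

Answer: 0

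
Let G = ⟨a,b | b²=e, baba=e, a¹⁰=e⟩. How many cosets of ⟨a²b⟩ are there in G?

First find ord(a²b) by computing successive powers:
  (a²b)¹ = a²b, (a²b)² = e.
So |⟨a²b⟩| = ord(a²b) = 2. With |G| = 20, by Lagrange [G : ⟨a²b⟩] = 20/2 = 10.

Answer: 10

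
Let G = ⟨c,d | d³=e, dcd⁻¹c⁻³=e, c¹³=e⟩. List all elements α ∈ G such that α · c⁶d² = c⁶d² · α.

⟨c⁶d²⟩ ⊆ C_G(c⁶d²) since powers of c⁶d² commute with c⁶d²; so |C_G(c⁶d²)| ≥ |⟨c⁶d²⟩| = 3.
By orbit–stabilizer, |C_G(c⁶d²)| = |G| / |conj. class of c⁶d²| = 39 / 13 = 3.
The 3 elements commuting with c⁶d² are {e, c⁸d, c⁶d²}.

Answer: {e, c⁸d, c⁶d²}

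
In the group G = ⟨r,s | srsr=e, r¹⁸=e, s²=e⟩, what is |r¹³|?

Compute successive powers until reaching e:
  (r¹³)¹ = r¹³, (r¹³)² = r⁸, (r¹³)³ = r³, (r¹³)⁴ = r¹⁶, (r¹³)⁵ = r¹¹, (r¹³)⁶ = r⁶, (r¹³)⁷ = r, (r¹³)⁸ = r¹⁴, (r¹³)⁹ = r⁹, (r¹³)¹⁰ = r⁴, (r¹³)¹¹ = r¹⁷, (r¹³)¹² = r¹², (r¹³)¹³ = r⁷, (r¹³)¹⁴ = r², (r¹³)¹⁵ = r¹⁵, (r¹³)¹⁶ = r¹⁰, (r¹³)¹⁷ = r⁵, (r¹³)¹⁸ = e.
The smallest positive k with (r¹³)ᵏ = e is 18.

Answer: 18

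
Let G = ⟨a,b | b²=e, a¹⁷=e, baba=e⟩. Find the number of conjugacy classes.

The conjugacy classes (representative and size) are:
  [e] (size 1), [a¹⁶] (size 2), [a²] (size 2), [a³] (size 2), [a¹³] (size 2), [a¹²] (size 2), [a⁶] (size 2), [a¹⁰] (size 2), [a⁹] (size 2), [a⁷b] (size 17).
Class equation: 1 + 2 + 2 + 2 + 2 + 2 + 2 + 2 + 2 + 17 = 34 = |G|. So G has 10 conjugacy classes.

Answer: 10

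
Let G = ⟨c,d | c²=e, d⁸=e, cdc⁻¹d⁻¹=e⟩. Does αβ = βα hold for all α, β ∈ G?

Each pair of generators commutes: c·d = cd = d·c. Since the generators pairwise commute, every element of G commutes with every other, so G is abelian.

Answer: Yes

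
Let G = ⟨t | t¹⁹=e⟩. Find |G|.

G is generated by a single element, so G is cyclic. The relator gives t¹⁹ = e and no smaller power is forced to be e, so the 19 powers {e, t, t², t³, t⁴, t⁵, t⁶, t⁷, t⁸, t⁹, t¹², t¹³, t¹¹, t¹⁰, t¹⁴, t¹⁵, t¹⁶, t¹⁷, t¹⁸} are distinct. Hence |G| = 19.

Answer: 19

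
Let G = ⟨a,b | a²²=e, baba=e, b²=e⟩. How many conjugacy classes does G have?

The conjugacy classes (representative and size) are:
  [e] (size 1), [a] (size 2), [a²] (size 2), [a¹⁹] (size 2), [a⁴] (size 2), [a⁵] (size 2), [a⁶] (size 2), [a⁷] (size 2), [a⁸] (size 2), [a¹³] (size 2), [a¹⁰] (size 2), [a¹¹] (size 1), [a⁶b] (size 11), [ab] (size 11).
Class equation: 1 + 2 + 2 + 2 + 2 + 2 + 2 + 2 + 2 + 2 + 2 + 1 + 11 + 11 = 44 = |G|. So G has 14 conjugacy classes.

Answer: 14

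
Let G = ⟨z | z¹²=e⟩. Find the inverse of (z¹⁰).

The order of (z¹⁰) is 6 (smallest k with (z¹⁰)ᵏ = e), so (z¹⁰)⁻¹ = (z¹⁰)⁵ = z².
Check: (z¹⁰) · (z²) → (z¹⁰) · z² = e, giving e as required.

Answer: z²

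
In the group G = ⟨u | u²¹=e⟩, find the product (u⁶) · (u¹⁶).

Compute (u⁶) · (u¹⁶) by multiplying left to right and reducing via the relations at each step:
  (u⁶) · u¹⁶ = u

Answer: u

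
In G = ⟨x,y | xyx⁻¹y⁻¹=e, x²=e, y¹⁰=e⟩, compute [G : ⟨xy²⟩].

First find ord(xy²) by computing successive powers:
  (xy²)¹ = xy², (xy²)² = y⁴, (xy²)³ = xy⁶, (xy²)⁴ = y⁸, (xy²)⁵ = x, (xy²)⁶ = y², (xy²)⁷ = xy⁴, (xy²)⁸ = y⁶, (xy²)⁹ = xy⁸, (xy²)¹⁰ = e.
So |⟨xy²⟩| = ord(xy²) = 10. With |G| = 20, by Lagrange [G : ⟨xy²⟩] = 20/10 = 2.

Answer: 2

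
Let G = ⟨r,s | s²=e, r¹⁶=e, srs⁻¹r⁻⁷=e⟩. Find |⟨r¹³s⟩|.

|⟨r¹³s⟩| equals the order of r¹³s. Compute successive powers until reaching e:
  (r¹³s)¹ = r¹³s, (r¹³s)² = r⁸, (r¹³s)³ = r⁵s, (r¹³s)⁴ = e.
The smallest positive k with (r¹³s)ᵏ = e is 4, so |⟨r¹³s⟩| = 4.

Answer: 4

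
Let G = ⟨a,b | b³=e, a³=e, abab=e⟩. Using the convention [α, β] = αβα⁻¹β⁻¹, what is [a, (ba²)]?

[a, (ba²)] = a·(ba²)·a⁻¹·(ba²)⁻¹.
  a · (ba²) = b²a
  (b²a) · (a²) = b²
  (b²) · (ab²) = ab²a

Answer: ab²a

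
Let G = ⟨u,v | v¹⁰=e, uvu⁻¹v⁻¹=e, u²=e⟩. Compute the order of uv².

Compute successive powers until reaching e:
  (uv²)¹ = uv², (uv²)² = v⁴, (uv²)³ = uv⁶, (uv²)⁴ = v⁸, (uv²)⁵ = u, (uv²)⁶ = v², (uv²)⁷ = uv⁴, (uv²)⁸ = v⁶, (uv²)⁹ = uv⁸, (uv²)¹⁰ = e.
The smallest positive k with (uv²)ᵏ = e is 10.

Answer: 10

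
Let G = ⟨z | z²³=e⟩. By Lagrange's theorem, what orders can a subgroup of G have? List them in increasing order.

|G| = 23 = 23. By Lagrange's theorem the order of any subgroup divides 23; the divisors of 23 are 1, 23.

Answer: 1, 23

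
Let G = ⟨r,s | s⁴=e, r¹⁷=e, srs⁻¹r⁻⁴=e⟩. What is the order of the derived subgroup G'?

G' = [G, G] is generated by all commutators. The generator-pair commutators are: [r, s] = r¹⁴.
The subgroup they normally generate is {e, r, r², r³, r⁴, r⁵, r⁶, r⁷, r⁸, r⁹, r¹⁰, r¹¹, r¹², r¹³, r¹⁴, r¹⁵, r¹⁶}, of order 17.
Check: |G/G'| = 68/17 = 4 is the order of the abelianisation.

Answer: 17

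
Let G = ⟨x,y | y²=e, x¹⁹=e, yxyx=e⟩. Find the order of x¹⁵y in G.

Compute successive powers until reaching e:
  (x¹⁵y)¹ = x¹⁵y, (x¹⁵y)² = e.
The smallest positive k with (x¹⁵y)ᵏ = e is 2.

Answer: 2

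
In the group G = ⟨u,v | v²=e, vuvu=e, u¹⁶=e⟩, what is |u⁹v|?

Compute successive powers until reaching e:
  (u⁹v)¹ = u⁹v, (u⁹v)² = e.
The smallest positive k with (u⁹v)ᵏ = e is 2.

Answer: 2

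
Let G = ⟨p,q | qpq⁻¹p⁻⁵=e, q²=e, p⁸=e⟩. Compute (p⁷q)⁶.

Compute successive powers of (p⁷q), reducing at each step:
  (p⁷q)²: (p⁷q) · p⁷ = p²q;   (p²q) · q = p²
  (p⁷q)³: (p²) · p⁷ = p;   p · q = pq
  (p⁷q)⁴: (pq) · p⁷ = p⁴q;   (p⁴q) · q = p⁴
  (p⁷q)⁵: (p⁴) · p⁷ = p³;   (p³) · q = p³q
  (p⁷q)⁶: (p³q) · p⁷ = p⁶q;   (p⁶q) · q = p⁶

Answer: p⁶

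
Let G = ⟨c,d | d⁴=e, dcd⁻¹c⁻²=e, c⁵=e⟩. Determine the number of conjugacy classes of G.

The conjugacy classes (representative and size) are:
  [e] (size 1), [c⁴] (size 4), [c²d] (size 5), [d²] (size 5), [c³d³] (size 5).
Class equation: 1 + 4 + 5 + 5 + 5 = 20 = |G|. So G has 5 conjugacy classes.

Answer: 5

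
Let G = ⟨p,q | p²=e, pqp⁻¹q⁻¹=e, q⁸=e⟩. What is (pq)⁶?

Compute successive powers of (pq), reducing at each step:
  (pq)²: (pq) · p = q;   q · q = q²
  (pq)³: (q²) · p = pq²;   (pq²) · q = pq³
  (pq)⁴: (pq³) · p = q³;   (q³) · q = q⁴
  (pq)⁵: (q⁴) · p = pq⁴;   (pq⁴) · q = pq⁵
  (pq)⁶: (pq⁵) · p = q⁵;   (q⁵) · q = q⁶

Answer: q⁶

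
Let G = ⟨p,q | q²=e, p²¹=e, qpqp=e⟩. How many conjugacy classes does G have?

The conjugacy classes (representative and size) are:
  [e] (size 1), [p²⁰] (size 2), [p²] (size 2), [p³] (size 2), [p¹⁷] (size 2), [p⁵] (size 2), [p⁶] (size 2), [p⁷] (size 2), [p⁸] (size 2), [p⁹] (size 2), [p¹⁰] (size 2), [q] (size 21).
Class equation: 1 + 2 + 2 + 2 + 2 + 2 + 2 + 2 + 2 + 2 + 2 + 21 = 42 = |G|. So G has 12 conjugacy classes.

Answer: 12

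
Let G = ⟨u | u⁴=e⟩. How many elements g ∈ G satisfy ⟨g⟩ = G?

G is cyclic of order 4. An element generates G iff its order is 4, and a cyclic group of order 4 has exactly φ(4) = 2 such elements.

Answer: 2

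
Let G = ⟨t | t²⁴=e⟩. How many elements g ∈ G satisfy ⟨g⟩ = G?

G is cyclic of order 24. An element generates G iff its order is 24, and a cyclic group of order 24 has exactly φ(24) = 8 such elements.

Answer: 8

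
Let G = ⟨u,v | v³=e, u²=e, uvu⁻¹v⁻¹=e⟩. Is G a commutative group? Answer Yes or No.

Each pair of generators commutes: u·v = uv = v·u. Since the generators pairwise commute, every element of G commutes with every other, so G is abelian.

Answer: Yes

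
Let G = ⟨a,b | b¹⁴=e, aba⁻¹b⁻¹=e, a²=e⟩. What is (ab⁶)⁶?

Compute successive powers of (ab⁶), reducing at each step:
  (ab⁶)²: (ab⁶) · a = b⁶;   (b⁶) · b⁶ = b¹²
  (ab⁶)³: (b¹²) · a = ab¹²;   (ab¹²) · b⁶ = ab⁴
  (ab⁶)⁴: (ab⁴) · a = b⁴;   (b⁴) · b⁶ = b¹⁰
  (ab⁶)⁵: (b¹⁰) · a = ab¹⁰;   (ab¹⁰) · b⁶ = ab²
  (ab⁶)⁶: (ab²) · a = b²;   (b²) · b⁶ = b⁸

Answer: b⁸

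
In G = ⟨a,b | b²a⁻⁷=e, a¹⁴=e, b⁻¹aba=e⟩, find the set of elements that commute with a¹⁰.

⟨a¹⁰⟩ ⊆ C_G(a¹⁰) since powers of a¹⁰ commute with a¹⁰; so |C_G(a¹⁰)| ≥ |⟨a¹⁰⟩| = 7.
By orbit–stabilizer, |C_G(a¹⁰)| = |G| / |conj. class of a¹⁰| = 28 / 2 = 14.
The 14 elements commuting with a¹⁰ are {e, a, a², a³, a⁴, a⁵, a⁶, a⁷, a⁸, a⁹, a¹⁰, a¹¹, a¹², a¹³}.

Answer: {e, a, a², a³, a⁴, a⁵, a⁶, a⁷, a⁸, a⁹, a¹⁰, a¹¹, a¹², a¹³}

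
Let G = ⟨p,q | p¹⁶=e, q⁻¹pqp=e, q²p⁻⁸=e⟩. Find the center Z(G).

An element z ∈ Z(G) iff z commutes with every generator.
For example p⁸ is central: (p⁸)·p = p⁹ = p·(p⁸); (p⁸)·q = q⁻¹ = q·(p⁸).
Whereas p ∉ Z(G) since p·q = pq ≠ p⁷q⁻¹ = q·p.
Checking each of the 32 elements this way gives Z(G) = {e, p⁸}, of order 2.

Answer: {e, p⁸}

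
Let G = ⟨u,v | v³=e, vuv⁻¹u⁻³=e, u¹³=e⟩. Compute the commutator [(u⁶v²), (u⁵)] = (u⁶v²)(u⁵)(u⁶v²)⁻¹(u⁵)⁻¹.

[(u⁶v²), (u⁵)] = (u⁶v²)·(u⁵)·(u⁶v²)⁻¹·(u⁵)⁻¹.
  (u⁶v²) · (u⁵) = u¹²v²
  (u¹²v²) · (u⁸v) = u⁶
  (u⁶) · (u⁸) = u

Answer: u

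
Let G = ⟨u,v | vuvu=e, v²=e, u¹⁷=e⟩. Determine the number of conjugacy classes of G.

The conjugacy classes (representative and size) are:
  [e] (size 1), [u¹⁶] (size 2), [u²] (size 2), [u³] (size 2), [u¹³] (size 2), [u¹²] (size 2), [u⁶] (size 2), [u¹⁰] (size 2), [u⁹] (size 2), [u⁷v] (size 17).
Class equation: 1 + 2 + 2 + 2 + 2 + 2 + 2 + 2 + 2 + 17 = 34 = |G|. So G has 10 conjugacy classes.

Answer: 10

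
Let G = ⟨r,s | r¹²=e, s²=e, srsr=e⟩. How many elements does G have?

Enumerate words in the generators, reducing via the relations: the distinct elements are
  {e, r, s, rs, r², r³, r⁴, r⁵, r⁶, r⁷, r⁸, r⁹, r²s, r³s, r¹¹, r¹⁰, r⁴s, r⁵s, r⁶s, r⁷s, r⁸s, r⁹s, r¹¹s, r¹⁰s}.
No further products give new elements, so |G| = 24.

Answer: 24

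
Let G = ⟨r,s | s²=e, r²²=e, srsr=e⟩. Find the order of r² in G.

Compute successive powers until reaching e:
  (r²)¹ = r², (r²)² = r⁴, (r²)³ = r⁶, (r²)⁴ = r⁸, (r²)⁵ = r¹⁰, (r²)⁶ = r¹², (r²)⁷ = r¹⁴, (r²)⁸ = r¹⁶, (r²)⁹ = r¹⁸, (r²)¹⁰ = r²⁰, (r²)¹¹ = e.
The smallest positive k with (r²)ᵏ = e is 11.

Answer: 11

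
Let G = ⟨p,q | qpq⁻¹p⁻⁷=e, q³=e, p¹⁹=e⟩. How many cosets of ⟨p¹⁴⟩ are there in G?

First find ord(p¹⁴) by computing successive powers:
  (p¹⁴)¹ = p¹⁴, (p¹⁴)² = p⁹, (p¹⁴)³ = p⁴, (p¹⁴)⁴ = p¹⁸, (p¹⁴)⁵ = p¹³, (p¹⁴)⁶ = p⁸, (p¹⁴)⁷ = p³, (p¹⁴)⁸ = p¹⁷, (p¹⁴)⁹ = p¹², (p¹⁴)¹⁰ = p⁷, (p¹⁴)¹¹ = p², (p¹⁴)¹² = p¹⁶, (p¹⁴)¹³ = p¹¹, (p¹⁴)¹⁴ = p⁶, (p¹⁴)¹⁵ = p, (p¹⁴)¹⁶ = p¹⁵, (p¹⁴)¹⁷ = p¹⁰, (p¹⁴)¹⁸ = p⁵, (p¹⁴)¹⁹ = e.
So |⟨p¹⁴⟩| = ord(p¹⁴) = 19. With |G| = 57, by Lagrange [G : ⟨p¹⁴⟩] = 57/19 = 3.

Answer: 3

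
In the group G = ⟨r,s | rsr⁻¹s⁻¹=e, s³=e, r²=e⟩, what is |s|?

Compute successive powers until reaching e:
  s¹ = s, s² = s², s³ = e.
The smallest positive k with sᵏ = e is 3.

Answer: 3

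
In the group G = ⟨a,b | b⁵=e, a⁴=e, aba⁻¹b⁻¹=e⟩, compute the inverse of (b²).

The order of (b²) is 5 (smallest k with (b²)ᵏ = e), so (b²)⁻¹ = (b²)⁴ = b³.
Check: (b²) · (b³) → (b²) · b³ = e, giving e as required.

Answer: b³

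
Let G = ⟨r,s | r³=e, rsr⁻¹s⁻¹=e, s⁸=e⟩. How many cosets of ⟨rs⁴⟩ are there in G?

First find ord(rs⁴) by computing successive powers:
  (rs⁴)¹ = rs⁴, (rs⁴)² = r², (rs⁴)³ = s⁴, (rs⁴)⁴ = r, (rs⁴)⁵ = r²s⁴, (rs⁴)⁶ = e.
So |⟨rs⁴⟩| = ord(rs⁴) = 6. With |G| = 24, by Lagrange [G : ⟨rs⁴⟩] = 24/6 = 4.

Answer: 4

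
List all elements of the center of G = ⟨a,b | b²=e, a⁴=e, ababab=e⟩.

An element z ∈ Z(G) iff z commutes with every generator.
For example e is central: e·a = a = a·e; e·b = b = b·e.
Whereas a ∉ Z(G) since a·b = ab ≠ ba = b·a.
Checking each of the 24 elements this way gives Z(G) = {e}, of order 1.

Answer: {e}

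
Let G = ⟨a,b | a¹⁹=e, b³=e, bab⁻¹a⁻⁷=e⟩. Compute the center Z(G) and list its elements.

An element z ∈ Z(G) iff z commutes with every generator.
For example e is central: e·a = a = a·e; e·b = b = b·e.
Whereas a ∉ Z(G) since a·b = ab ≠ a⁷b = b·a.
Checking each of the 57 elements this way gives Z(G) = {e}, of order 1.

Answer: {e}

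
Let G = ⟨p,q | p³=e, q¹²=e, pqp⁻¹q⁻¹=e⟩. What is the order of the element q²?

Compute successive powers until reaching e:
  (q²)¹ = q², (q²)² = q⁴, (q²)³ = q⁶, (q²)⁴ = q⁸, (q²)⁵ = q¹⁰, (q²)⁶ = e.
The smallest positive k with (q²)ᵏ = e is 6.

Answer: 6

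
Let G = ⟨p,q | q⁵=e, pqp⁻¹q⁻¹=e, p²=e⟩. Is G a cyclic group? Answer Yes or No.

|G| = 10. The element pq has order 10 (its powers give 10 distinct elements), so ⟨pq⟩ = G and G is cyclic.

Answer: Yes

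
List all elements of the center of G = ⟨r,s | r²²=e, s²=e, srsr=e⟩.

An element z ∈ Z(G) iff z commutes with every generator.
For example r¹¹ is central: (r¹¹)·r = r¹² = r·(r¹¹); (r¹¹)·s = r¹¹s = s·(r¹¹).
Whereas r ∉ Z(G) since r·s = rs ≠ r²¹s = s·r.
Checking each of the 44 elements this way gives Z(G) = {e, r¹¹}, of order 2.

Answer: {e, r¹¹}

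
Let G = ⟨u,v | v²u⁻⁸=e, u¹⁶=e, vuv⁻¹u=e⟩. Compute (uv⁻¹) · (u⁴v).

Compute (uv⁻¹) · (u⁴v) by multiplying left to right and reducing via the relations at each step:
  (uv⁻¹) · u⁴ = u⁵v
  (u⁵v) · v = u¹³

Answer: u¹³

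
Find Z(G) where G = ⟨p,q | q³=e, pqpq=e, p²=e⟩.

An element z ∈ Z(G) iff z commutes with every generator.
For example e is central: e·p = p = p·e; e·q = q = q·e.
Whereas p ∉ Z(G) since p·q = pq ≠ pq² = q·p.
Checking each of the 6 elements this way gives Z(G) = {e}, of order 1.

Answer: {e}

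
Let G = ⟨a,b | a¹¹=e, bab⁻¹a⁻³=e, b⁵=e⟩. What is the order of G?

Enumerate words in the generators, reducing via the relations: the distinct elements are
  {a, b, e, ab, a², a³, a⁴, a⁵, a⁶, a⁷, a⁸, a⁹, b², b³, b⁴, ab², ab³, ab⁴, a²b, a³b, a¹⁰, a⁴b, a⁵b, a⁶b, a⁷b, a⁸b, a⁹b, a²b², a²b³, a²b⁴, a³b², a³b³, a³b⁴, a¹⁰b, a⁴b², a⁴b³, a⁴b⁴, a⁵b², a⁵b³, a⁵b⁴, a⁶b², a⁶b³, a⁶b⁴, a⁷b², a⁷b³, a⁷b⁴, a⁸b², a⁸b³, a⁸b⁴, a⁹b², a⁹b³, a⁹b⁴, a¹⁰b², a¹⁰b³, a¹⁰b⁴}.
No further products give new elements, so |G| = 55.

Answer: 55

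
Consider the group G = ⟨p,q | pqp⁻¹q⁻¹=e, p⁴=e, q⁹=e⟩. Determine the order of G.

Enumerate words in the generators, reducing via the relations: the distinct elements are
  {e, p, q, pq, p², p³, q², q³, q⁴, q⁵, q⁶, q⁷, q⁸, pq², pq³, pq⁴, pq⁵, pq⁶, pq⁷, pq⁸, p²q, p³q, p²q², p²q³, p²q⁴, p²q⁵, p²q⁶, p²q⁷, p²q⁸, p³q², p³q³, p³q⁴, p³q⁵, p³q⁶, p³q⁷, p³q⁸}.
No further products give new elements, so |G| = 36.

Answer: 36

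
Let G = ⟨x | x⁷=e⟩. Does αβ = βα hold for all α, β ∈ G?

G has a single generator, so G is cyclic and hence abelian.

Answer: Yes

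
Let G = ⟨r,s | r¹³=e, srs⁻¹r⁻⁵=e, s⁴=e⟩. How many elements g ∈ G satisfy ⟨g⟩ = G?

⟨g⟩ = G would require ord(g) = |G| = 52, but the maximum element order in G is 13 < 52. So G is not cyclic and no single element generates it: the count is 0.

Answer: 0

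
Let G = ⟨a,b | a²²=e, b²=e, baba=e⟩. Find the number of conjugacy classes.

The conjugacy classes (representative and size) are:
  [e] (size 1), [a] (size 2), [a²] (size 2), [a¹⁹] (size 2), [a⁴] (size 2), [a⁵] (size 2), [a⁶] (size 2), [a⁷] (size 2), [a⁸] (size 2), [a¹³] (size 2), [a¹⁰] (size 2), [a¹¹] (size 1), [a⁶b] (size 11), [ab] (size 11).
Class equation: 1 + 2 + 2 + 2 + 2 + 2 + 2 + 2 + 2 + 2 + 2 + 1 + 11 + 11 = 44 = |G|. So G has 14 conjugacy classes.

Answer: 14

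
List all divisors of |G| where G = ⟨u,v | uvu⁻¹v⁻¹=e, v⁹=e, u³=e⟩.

|G| = 27 = 3³. By Lagrange's theorem the order of any subgroup divides 27; the divisors of 27 are 1, 3, 9, 27.

Answer: 1, 3, 9, 27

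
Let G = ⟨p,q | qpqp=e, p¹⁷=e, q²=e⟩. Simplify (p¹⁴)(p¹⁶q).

Compute (p¹⁴) · (p¹⁶q) by multiplying left to right and reducing via the relations at each step:
  (p¹⁴) · p¹⁶ = p¹³
  (p¹³) · q = p¹³q

Answer: p¹³q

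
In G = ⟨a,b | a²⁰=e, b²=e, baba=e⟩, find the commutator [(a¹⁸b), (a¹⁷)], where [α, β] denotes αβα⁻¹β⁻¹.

[(a¹⁸b), (a¹⁷)] = (a¹⁸b)·(a¹⁷)·(a¹⁸b)⁻¹·(a¹⁷)⁻¹.
  (a¹⁸b) · (a¹⁷) = ab
  (ab) · (a¹⁸b) = a³
  (a³) · (a³) = a⁶

Answer: a⁶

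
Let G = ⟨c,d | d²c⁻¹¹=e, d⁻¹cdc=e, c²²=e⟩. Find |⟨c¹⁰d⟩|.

|⟨c¹⁰d⟩| equals the order of c¹⁰d. Compute successive powers until reaching e:
  (c¹⁰d)¹ = c¹⁰d, (c¹⁰d)² = c¹¹, (c¹⁰d)³ = c¹⁰d⁻¹, (c¹⁰d)⁴ = e.
The smallest positive k with (c¹⁰d)ᵏ = e is 4, so |⟨c¹⁰d⟩| = 4.

Answer: 4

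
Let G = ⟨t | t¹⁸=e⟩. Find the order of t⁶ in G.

Compute successive powers until reaching e:
  (t⁶)¹ = t⁶, (t⁶)² = t¹², (t⁶)³ = e.
The smallest positive k with (t⁶)ᵏ = e is 3.

Answer: 3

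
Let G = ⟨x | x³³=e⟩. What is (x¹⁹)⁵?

Compute successive powers of (x¹⁹), reducing at each step:
  (x¹⁹)²: (x¹⁹) · x¹⁹ = x⁵
  (x¹⁹)³: (x⁵) · x¹⁹ = x²⁴
  (x¹⁹)⁴: (x²⁴) · x¹⁹ = x¹⁰
  (x¹⁹)⁵: (x¹⁰) · x¹⁹ = x²⁹

Answer: x²⁹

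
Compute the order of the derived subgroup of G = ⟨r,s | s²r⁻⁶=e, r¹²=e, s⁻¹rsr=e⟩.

G' = [G, G] is generated by all commutators. The generator-pair commutators are: [r, s] = r².
The subgroup they normally generate is {e, r², r⁴, r⁶, r⁸, r¹⁰}, of order 6.
Check: |G/G'| = 24/6 = 4 is the order of the abelianisation.

Answer: 6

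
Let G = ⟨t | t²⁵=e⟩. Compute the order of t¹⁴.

Compute successive powers until reaching e:
  (t¹⁴)¹ = t¹⁴, (t¹⁴)² = t³, (t¹⁴)³ = t¹⁷, (t¹⁴)⁴ = t⁶, (t¹⁴)⁵ = t²⁰, (t¹⁴)⁶ = t⁹, (t¹⁴)⁷ = t²³, (t¹⁴)⁸ = t¹², (t¹⁴)⁹ = t, (t¹⁴)¹⁰ = t¹⁵, (t¹⁴)¹¹ = t⁴, (t¹⁴)¹² = t¹⁸, (t¹⁴)¹³ = t⁷, (t¹⁴)¹⁴ = t²¹, (t¹⁴)¹⁵ = t¹⁰, (t¹⁴)¹⁶ = t²⁴, (t¹⁴)¹⁷ = t¹³, (t¹⁴)¹⁸ = t², (t¹⁴)¹⁹ = t¹⁶, (t¹⁴)²⁰ = t⁵, (t¹⁴)²¹ = t¹⁹, (t¹⁴)²² = t⁸, (t¹⁴)²³ = t²², (t¹⁴)²⁴ = t¹¹, (t¹⁴)²⁵ = e.
The smallest positive k with (t¹⁴)ᵏ = e is 25.

Answer: 25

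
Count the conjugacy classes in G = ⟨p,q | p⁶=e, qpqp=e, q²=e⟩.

The conjugacy classes (representative and size) are:
  [e] (size 1), [p⁵] (size 2), [p⁴] (size 2), [p³] (size 1), [q] (size 3), [p³q] (size 3).
Class equation: 1 + 2 + 2 + 1 + 3 + 3 = 12 = |G|. So G has 6 conjugacy classes.

Answer: 6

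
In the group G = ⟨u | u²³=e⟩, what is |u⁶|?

Compute successive powers until reaching e:
  (u⁶)¹ = u⁶, (u⁶)² = u¹², (u⁶)³ = u¹⁸, (u⁶)⁴ = u, (u⁶)⁵ = u⁷, (u⁶)⁶ = u¹³, (u⁶)⁷ = u¹⁹, (u⁶)⁸ = u², (u⁶)⁹ = u⁸, (u⁶)¹⁰ = u¹⁴, (u⁶)¹¹ = u²⁰, (u⁶)¹² = u³, (u⁶)¹³ = u⁹, (u⁶)¹⁴ = u¹⁵, (u⁶)¹⁵ = u²¹, (u⁶)¹⁶ = u⁴, (u⁶)¹⁷ = u¹⁰, (u⁶)¹⁸ = u¹⁶, (u⁶)¹⁹ = u²², (u⁶)²⁰ = u⁵, (u⁶)²¹ = u¹¹, (u⁶)²² = u¹⁷, (u⁶)²³ = e.
The smallest positive k with (u⁶)ᵏ = e is 23.

Answer: 23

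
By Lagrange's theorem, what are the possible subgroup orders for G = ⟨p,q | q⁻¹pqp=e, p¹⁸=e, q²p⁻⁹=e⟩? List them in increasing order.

|G| = 36 = 2² · 3². By Lagrange's theorem the order of any subgroup divides 36; the divisors of 36 are 1, 2, 3, 4, 6, 9, 12, 18, 36.

Answer: 1, 2, 3, 4, 6, 9, 12, 18, 36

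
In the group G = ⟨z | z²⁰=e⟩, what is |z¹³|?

Compute successive powers until reaching e:
  (z¹³)¹ = z¹³, (z¹³)² = z⁶, (z¹³)³ = z¹⁹, (z¹³)⁴ = z¹², (z¹³)⁵ = z⁵, (z¹³)⁶ = z¹⁸, (z¹³)⁷ = z¹¹, (z¹³)⁸ = z⁴, (z¹³)⁹ = z¹⁷, (z¹³)¹⁰ = z¹⁰, (z¹³)¹¹ = z³, (z¹³)¹² = z¹⁶, (z¹³)¹³ = z⁹, (z¹³)¹⁴ = z², (z¹³)¹⁵ = z¹⁵, (z¹³)¹⁶ = z⁸, (z¹³)¹⁷ = z, (z¹³)¹⁸ = z¹⁴, (z¹³)¹⁹ = z⁷, (z¹³)²⁰ = e.
The smallest positive k with (z¹³)ᵏ = e is 20.

Answer: 20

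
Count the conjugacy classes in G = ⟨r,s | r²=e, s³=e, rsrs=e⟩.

The conjugacy classes (representative and size) are:
  [e] (size 1), [rs²] (size 3), [s²] (size 2).
Class equation: 1 + 3 + 2 = 6 = |G|. So G has 3 conjugacy classes.

Answer: 3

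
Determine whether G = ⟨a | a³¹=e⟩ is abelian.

G has a single generator, so G is cyclic and hence abelian.

Answer: Yes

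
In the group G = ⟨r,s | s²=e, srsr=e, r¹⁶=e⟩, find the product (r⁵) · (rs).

Compute (r⁵) · (rs) by multiplying left to right and reducing via the relations at each step:
  (r⁵) · r = r⁶
  (r⁶) · s = r⁶s

Answer: r⁶s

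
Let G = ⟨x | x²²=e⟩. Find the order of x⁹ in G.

Compute successive powers until reaching e:
  (x⁹)¹ = x⁹, (x⁹)² = x¹⁸, (x⁹)³ = x⁵, (x⁹)⁴ = x¹⁴, (x⁹)⁵ = x, (x⁹)⁶ = x¹⁰, (x⁹)⁷ = x¹⁹, (x⁹)⁸ = x⁶, (x⁹)⁹ = x¹⁵, (x⁹)¹⁰ = x², (x⁹)¹¹ = x¹¹, (x⁹)¹² = x²⁰, (x⁹)¹³ = x⁷, (x⁹)¹⁴ = x¹⁶, (x⁹)¹⁵ = x³, (x⁹)¹⁶ = x¹², (x⁹)¹⁷ = x²¹, (x⁹)¹⁸ = x⁸, (x⁹)¹⁹ = x¹⁷, (x⁹)²⁰ = x⁴, (x⁹)²¹ = x¹³, (x⁹)²² = e.
The smallest positive k with (x⁹)ᵏ = e is 22.

Answer: 22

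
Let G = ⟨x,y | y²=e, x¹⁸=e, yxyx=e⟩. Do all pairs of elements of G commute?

x·y = xy but y·x = x¹⁷y, so x·y ≠ y·x and G is not abelian.

Answer: No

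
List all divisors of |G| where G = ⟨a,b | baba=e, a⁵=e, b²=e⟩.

|G| = 10 = 2 · 5. By Lagrange's theorem the order of any subgroup divides 10; the divisors of 10 are 1, 2, 5, 10.

Answer: 1, 2, 5, 10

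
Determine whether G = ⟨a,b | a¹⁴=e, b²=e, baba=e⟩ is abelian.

a·b = ab but b·a = a¹³b, so a·b ≠ b·a and G is not abelian.

Answer: No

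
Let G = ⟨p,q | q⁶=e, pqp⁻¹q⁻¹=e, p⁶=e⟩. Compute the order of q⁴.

Compute successive powers until reaching e:
  (q⁴)¹ = q⁴, (q⁴)² = q², (q⁴)³ = e.
The smallest positive k with (q⁴)ᵏ = e is 3.

Answer: 3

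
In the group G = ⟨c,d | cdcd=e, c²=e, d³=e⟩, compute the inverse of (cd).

The order of (cd) is 2 (smallest k with (cd)ᵏ = e), so (cd)⁻¹ = (cd)¹ = cd.
Check: (cd) · (cd) → (cd) · c = d²;   (d²) · d = e, giving e as required.

Answer: cd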